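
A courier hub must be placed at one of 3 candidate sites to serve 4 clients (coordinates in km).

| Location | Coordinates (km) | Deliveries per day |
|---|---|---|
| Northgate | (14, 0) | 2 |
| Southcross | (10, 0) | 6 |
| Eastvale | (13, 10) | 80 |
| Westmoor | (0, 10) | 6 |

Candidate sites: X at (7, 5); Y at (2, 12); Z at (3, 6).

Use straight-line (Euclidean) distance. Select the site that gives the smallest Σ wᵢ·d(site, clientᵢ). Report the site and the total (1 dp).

X, total 728.6 km

Total weighted distance at each candidate:
  X (7, 5): total = 728.6
  Y (2, 12): total = 1031.9
  Z (3, 6): total = 972.0
Minimum is at X with total 728.6 km.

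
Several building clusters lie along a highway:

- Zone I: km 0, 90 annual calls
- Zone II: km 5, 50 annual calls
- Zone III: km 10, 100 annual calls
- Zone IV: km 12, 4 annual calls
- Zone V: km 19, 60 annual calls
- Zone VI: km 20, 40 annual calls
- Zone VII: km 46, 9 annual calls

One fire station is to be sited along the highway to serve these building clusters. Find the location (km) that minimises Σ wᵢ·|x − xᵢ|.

For a sum of weighted absolute distances on a line, the optimum is the weighted median (not the mean). Total weight W = 353; half-weight = 176.5.
Sort by position and accumulate weight:
  km 0 (Zone I, w=90) → cum 90
  km 5 (Zone II, w=50) → cum 140
  km 10 (Zone III, w=100) → cum 240  ≥ 176.5 → median here
  km 12 (Zone IV, w=4) → cum 244
  km 19 (Zone V, w=60) → cum 304
  km 20 (Zone VI, w=40) → cum 344
  km 46 (Zone VII, w=9) → cum 353
Optimal location: km 10.

x = 10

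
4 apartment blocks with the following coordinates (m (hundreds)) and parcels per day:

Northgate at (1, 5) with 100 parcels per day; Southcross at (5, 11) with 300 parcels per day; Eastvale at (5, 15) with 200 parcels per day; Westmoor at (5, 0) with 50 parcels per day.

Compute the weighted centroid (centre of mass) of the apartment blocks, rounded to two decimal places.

The minimiser of Σwᵢ‖p−pᵢ‖² is the weighted centroid p* = (Σwᵢpᵢ)/(Σwᵢ).
Σwᵢ = 650.
Σwᵢxᵢ = 100·1 + 300·5 + 200·5 + 50·5 = 2850.
Σwᵢyᵢ = 100·5 + 300·11 + 200·15 + 50·0 = 6800.
x* = 2850/650 = 4.38, y* = 6800/650 = 10.46.

(4.38, 10.46)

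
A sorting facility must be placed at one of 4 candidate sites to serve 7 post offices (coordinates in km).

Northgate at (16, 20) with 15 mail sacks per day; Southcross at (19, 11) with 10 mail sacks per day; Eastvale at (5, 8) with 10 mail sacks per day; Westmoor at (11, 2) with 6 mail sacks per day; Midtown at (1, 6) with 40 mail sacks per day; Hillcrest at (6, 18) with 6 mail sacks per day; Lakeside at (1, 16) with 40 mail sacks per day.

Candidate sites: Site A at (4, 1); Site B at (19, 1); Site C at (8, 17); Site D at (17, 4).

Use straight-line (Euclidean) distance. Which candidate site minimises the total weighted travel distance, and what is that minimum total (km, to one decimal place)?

Site C, total 1257.9 km

Total weighted distance at each candidate:
  Site A (4, 1): total = 1578.3
  Site B (19, 1): total = 2406.3
  Site C (8, 17): total = 1257.9
  Site D (17, 4): total = 2029.5
Minimum is at Site C with total 1257.9 km.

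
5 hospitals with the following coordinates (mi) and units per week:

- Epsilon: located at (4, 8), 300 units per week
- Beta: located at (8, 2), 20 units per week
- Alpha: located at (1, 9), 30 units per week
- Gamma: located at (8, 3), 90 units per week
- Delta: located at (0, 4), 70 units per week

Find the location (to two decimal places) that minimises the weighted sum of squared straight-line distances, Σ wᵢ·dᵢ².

(4.14, 6.39)

The minimiser of Σwᵢ‖p−pᵢ‖² is the weighted centroid p* = (Σwᵢpᵢ)/(Σwᵢ).
Σwᵢ = 510.
Σwᵢxᵢ = 300·4 + 20·8 + 30·1 + 90·8 + 70·0 = 2110.
Σwᵢyᵢ = 300·8 + 20·2 + 30·9 + 90·3 + 70·4 = 3260.
x* = 2110/510 = 4.14, y* = 3260/510 = 6.39.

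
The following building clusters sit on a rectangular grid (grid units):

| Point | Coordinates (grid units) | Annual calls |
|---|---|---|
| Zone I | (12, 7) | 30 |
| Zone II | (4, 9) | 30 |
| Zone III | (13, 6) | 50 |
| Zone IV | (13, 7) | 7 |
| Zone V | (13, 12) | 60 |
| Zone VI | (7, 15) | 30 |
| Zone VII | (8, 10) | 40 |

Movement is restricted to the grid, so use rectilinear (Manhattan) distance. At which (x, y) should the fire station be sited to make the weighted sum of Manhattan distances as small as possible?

Manhattan distance separates: Σwᵢ(|x−xᵢ|+|y−yᵢ|) = Σwᵢ|x−xᵢ| + Σwᵢ|y−yᵢ|, so x and y are optimised independently as 1-D weighted medians.
Total weight W = 247; half = 123.5.
x-coordinate, sorted with cumulative weight:
  x=4 (Zone II, w=30) cum 30
  x=7 (Zone VI, w=30) cum 60
  x=8 (Zone VII, w=40) cum 100
  x=12 (Zone I, w=30) cum 130  ← median
  x=13 (Zone III, w=50) cum 180
  x=13 (Zone IV, w=7) cum 187
  x=13 (Zone V, w=60) cum 247
⇒ x* = 12
y-coordinate, sorted with cumulative weight:
  y=6 (Zone III, w=50) cum 50
  y=7 (Zone I, w=30) cum 80
  y=7 (Zone IV, w=7) cum 87
  y=9 (Zone II, w=30) cum 117
  y=10 (Zone VII, w=40) cum 157  ← median
  y=12 (Zone V, w=60) cum 217
  y=15 (Zone VI, w=30) cum 247
⇒ y* = 10

(12, 10)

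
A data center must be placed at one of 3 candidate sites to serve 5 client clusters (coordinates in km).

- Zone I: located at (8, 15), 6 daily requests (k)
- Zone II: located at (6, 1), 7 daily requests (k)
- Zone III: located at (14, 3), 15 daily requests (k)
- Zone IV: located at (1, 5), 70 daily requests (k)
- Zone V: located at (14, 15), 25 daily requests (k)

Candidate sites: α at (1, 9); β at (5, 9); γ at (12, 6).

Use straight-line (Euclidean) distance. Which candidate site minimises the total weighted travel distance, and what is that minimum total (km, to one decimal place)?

β, total 925.3 km

Total weighted distance at each candidate:
  α (1, 9): total = 974.1
  β (5, 9): total = 925.3
  γ (12, 6): total = 1171.5
Minimum is at β with total 925.3 km.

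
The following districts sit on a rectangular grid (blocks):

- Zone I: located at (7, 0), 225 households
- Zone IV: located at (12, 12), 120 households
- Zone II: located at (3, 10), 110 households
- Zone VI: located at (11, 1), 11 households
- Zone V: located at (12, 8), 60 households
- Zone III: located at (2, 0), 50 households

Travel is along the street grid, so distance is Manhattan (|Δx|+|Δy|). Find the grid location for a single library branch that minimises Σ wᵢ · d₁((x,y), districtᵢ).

Manhattan distance separates: Σwᵢ(|x−xᵢ|+|y−yᵢ|) = Σwᵢ|x−xᵢ| + Σwᵢ|y−yᵢ|, so x and y are optimised independently as 1-D weighted medians.
Total weight W = 576; half = 288.
x-coordinate, sorted with cumulative weight:
  x=2 (Zone III, w=50) cum 50
  x=3 (Zone II, w=110) cum 160
  x=7 (Zone I, w=225) cum 385  ← median
  x=11 (Zone VI, w=11) cum 396
  x=12 (Zone IV, w=120) cum 516
  x=12 (Zone V, w=60) cum 576
⇒ x* = 7
y-coordinate, sorted with cumulative weight:
  y=0 (Zone I, w=225) cum 225
  y=0 (Zone III, w=50) cum 275
  y=1 (Zone VI, w=11) cum 286
  y=8 (Zone V, w=60) cum 346  ← median
  y=10 (Zone II, w=110) cum 456
  y=12 (Zone IV, w=120) cum 576
⇒ y* = 8

(7, 8)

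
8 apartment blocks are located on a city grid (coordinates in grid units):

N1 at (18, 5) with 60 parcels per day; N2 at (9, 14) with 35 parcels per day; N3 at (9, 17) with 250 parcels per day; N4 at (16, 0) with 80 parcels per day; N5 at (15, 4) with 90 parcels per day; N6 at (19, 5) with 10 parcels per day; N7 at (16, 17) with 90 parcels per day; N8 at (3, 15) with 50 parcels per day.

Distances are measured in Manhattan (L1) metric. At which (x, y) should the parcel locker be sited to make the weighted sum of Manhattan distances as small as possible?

(9, 17)

Manhattan distance separates: Σwᵢ(|x−xᵢ|+|y−yᵢ|) = Σwᵢ|x−xᵢ| + Σwᵢ|y−yᵢ|, so x and y are optimised independently as 1-D weighted medians.
Total weight W = 665; half = 332.5.
x-coordinate, sorted with cumulative weight:
  x=3 (N8, w=50) cum 50
  x=9 (N2, w=35) cum 85
  x=9 (N3, w=250) cum 335  ← median
  x=15 (N5, w=90) cum 425
  x=16 (N4, w=80) cum 505
  x=16 (N7, w=90) cum 595
  x=18 (N1, w=60) cum 655
  x=19 (N6, w=10) cum 665
⇒ x* = 9
y-coordinate, sorted with cumulative weight:
  y=0 (N4, w=80) cum 80
  y=4 (N5, w=90) cum 170
  y=5 (N1, w=60) cum 230
  y=5 (N6, w=10) cum 240
  y=14 (N2, w=35) cum 275
  y=15 (N8, w=50) cum 325
  y=17 (N3, w=250) cum 575  ← median
  y=17 (N7, w=90) cum 665
⇒ y* = 17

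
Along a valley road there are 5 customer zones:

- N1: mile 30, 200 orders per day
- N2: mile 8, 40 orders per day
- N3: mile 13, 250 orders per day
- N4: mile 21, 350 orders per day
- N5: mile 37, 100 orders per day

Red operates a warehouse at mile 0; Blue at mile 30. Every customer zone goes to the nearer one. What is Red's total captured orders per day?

The indifferent point is the midpoint (0+30)/2 = 15; customer zones left of it (closer to Red at 0) go to Red, those right go to Blue.
  N2 at 8 (w=40) → Red
  N3 at 13 (w=250) → Red
  N4 at 21 (w=350) → Blue
  N1 at 30 (w=200) → Blue
  N5 at 37 (w=100) → Blue
Red captures 290; Blue captures 650.

290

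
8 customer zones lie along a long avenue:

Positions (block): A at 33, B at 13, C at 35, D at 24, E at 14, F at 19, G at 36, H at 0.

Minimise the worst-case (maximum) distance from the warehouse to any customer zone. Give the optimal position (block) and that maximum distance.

The 1-center on a line is the midpoint of the two extreme points: leftmost at 0, rightmost at 36.
Optimal location = (0 + 36)/2 = 18; maximum distance = (36 − 0)/2 = 18.

location 18, max distance 18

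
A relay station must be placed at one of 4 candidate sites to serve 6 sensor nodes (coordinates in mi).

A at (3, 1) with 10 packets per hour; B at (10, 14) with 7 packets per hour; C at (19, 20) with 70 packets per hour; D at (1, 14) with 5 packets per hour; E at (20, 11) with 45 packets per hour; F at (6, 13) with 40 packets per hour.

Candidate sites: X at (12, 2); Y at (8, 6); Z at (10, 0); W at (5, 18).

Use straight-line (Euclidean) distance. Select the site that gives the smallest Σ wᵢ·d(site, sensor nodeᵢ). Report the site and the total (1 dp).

Total weighted distance at each candidate:
  X (12, 2): total = 2652.1
  Y (8, 6): total = 2304.1
  Z (10, 0): total = 3000.2
  W (5, 18): total = 2183.1
Minimum is at W with total 2183.1 mi.

W, total 2183.1 mi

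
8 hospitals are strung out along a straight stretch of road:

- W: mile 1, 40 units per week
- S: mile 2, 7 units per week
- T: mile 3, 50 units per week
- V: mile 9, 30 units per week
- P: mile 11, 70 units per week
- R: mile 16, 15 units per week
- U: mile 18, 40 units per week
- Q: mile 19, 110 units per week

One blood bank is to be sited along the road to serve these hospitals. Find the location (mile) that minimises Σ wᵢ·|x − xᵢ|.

For a sum of weighted absolute distances on a line, the optimum is the weighted median (not the mean). Total weight W = 362; half-weight = 181.
Sort by position and accumulate weight:
  mile 1 (W, w=40) → cum 40
  mile 2 (S, w=7) → cum 47
  mile 3 (T, w=50) → cum 97
  mile 9 (V, w=30) → cum 127
  mile 11 (P, w=70) → cum 197  ≥ 181 → median here
  mile 16 (R, w=15) → cum 212
  mile 18 (U, w=40) → cum 252
  mile 19 (Q, w=110) → cum 362
Optimal location: mile 11.

x = 11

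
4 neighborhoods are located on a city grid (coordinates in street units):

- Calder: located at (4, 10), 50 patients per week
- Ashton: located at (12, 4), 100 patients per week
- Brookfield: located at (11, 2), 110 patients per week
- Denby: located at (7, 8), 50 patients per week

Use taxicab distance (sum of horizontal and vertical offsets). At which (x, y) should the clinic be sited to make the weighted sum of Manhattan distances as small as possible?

Manhattan distance separates: Σwᵢ(|x−xᵢ|+|y−yᵢ|) = Σwᵢ|x−xᵢ| + Σwᵢ|y−yᵢ|, so x and y are optimised independently as 1-D weighted medians.
Total weight W = 310; half = 155.
x-coordinate, sorted with cumulative weight:
  x=4 (Calder, w=50) cum 50
  x=7 (Denby, w=50) cum 100
  x=11 (Brookfield, w=110) cum 210  ← median
  x=12 (Ashton, w=100) cum 310
⇒ x* = 11
y-coordinate, sorted with cumulative weight:
  y=2 (Brookfield, w=110) cum 110
  y=4 (Ashton, w=100) cum 210  ← median
  y=8 (Denby, w=50) cum 260
  y=10 (Calder, w=50) cum 310
⇒ y* = 4

(11, 4)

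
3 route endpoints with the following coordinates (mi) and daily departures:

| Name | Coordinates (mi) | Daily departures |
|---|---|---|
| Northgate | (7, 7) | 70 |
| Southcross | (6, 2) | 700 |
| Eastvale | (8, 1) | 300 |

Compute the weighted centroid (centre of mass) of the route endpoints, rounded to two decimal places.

The minimiser of Σwᵢ‖p−pᵢ‖² is the weighted centroid p* = (Σwᵢpᵢ)/(Σwᵢ).
Σwᵢ = 1070.
Σwᵢxᵢ = 70·7 + 700·6 + 300·8 = 7090.
Σwᵢyᵢ = 70·7 + 700·2 + 300·1 = 2190.
x* = 7090/1070 = 6.63, y* = 2190/1070 = 2.05.

(6.63, 2.05)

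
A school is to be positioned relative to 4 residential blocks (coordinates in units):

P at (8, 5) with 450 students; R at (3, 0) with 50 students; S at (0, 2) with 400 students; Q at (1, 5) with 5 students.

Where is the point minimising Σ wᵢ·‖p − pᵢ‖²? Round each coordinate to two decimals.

(4.15, 3.40)

The minimiser of Σwᵢ‖p−pᵢ‖² is the weighted centroid p* = (Σwᵢpᵢ)/(Σwᵢ).
Σwᵢ = 905.
Σwᵢxᵢ = 450·8 + 50·3 + 400·0 + 5·1 = 3755.
Σwᵢyᵢ = 450·5 + 50·0 + 400·2 + 5·5 = 3075.
x* = 3755/905 = 4.15, y* = 3075/905 = 3.40.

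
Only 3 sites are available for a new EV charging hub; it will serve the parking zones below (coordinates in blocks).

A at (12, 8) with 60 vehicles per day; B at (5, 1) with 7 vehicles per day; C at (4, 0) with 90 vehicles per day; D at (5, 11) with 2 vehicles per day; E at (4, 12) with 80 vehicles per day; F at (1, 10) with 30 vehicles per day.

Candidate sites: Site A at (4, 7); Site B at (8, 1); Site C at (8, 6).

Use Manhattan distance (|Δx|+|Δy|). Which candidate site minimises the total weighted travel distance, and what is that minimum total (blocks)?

Site A, total 1809 blocks

Total weighted distance at each candidate:
  Site A (4, 7): total = 1809
  Site B (8, 1): total = 2837
  Site C (8, 6): total = 2462
Minimum is at Site A with total 1809 blocks.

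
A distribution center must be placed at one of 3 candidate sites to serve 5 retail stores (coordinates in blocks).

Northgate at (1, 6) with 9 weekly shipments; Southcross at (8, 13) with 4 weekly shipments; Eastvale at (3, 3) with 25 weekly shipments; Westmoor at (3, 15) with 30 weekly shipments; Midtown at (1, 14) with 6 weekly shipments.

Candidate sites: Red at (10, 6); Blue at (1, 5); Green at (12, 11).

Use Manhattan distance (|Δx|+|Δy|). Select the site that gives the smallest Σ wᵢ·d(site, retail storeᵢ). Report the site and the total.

Blue, total 583 blocks

Total weighted distance at each candidate:
  Red (10, 6): total = 949
  Blue (1, 5): total = 583
  Green (12, 11): total = 1067
Minimum is at Blue with total 583 blocks.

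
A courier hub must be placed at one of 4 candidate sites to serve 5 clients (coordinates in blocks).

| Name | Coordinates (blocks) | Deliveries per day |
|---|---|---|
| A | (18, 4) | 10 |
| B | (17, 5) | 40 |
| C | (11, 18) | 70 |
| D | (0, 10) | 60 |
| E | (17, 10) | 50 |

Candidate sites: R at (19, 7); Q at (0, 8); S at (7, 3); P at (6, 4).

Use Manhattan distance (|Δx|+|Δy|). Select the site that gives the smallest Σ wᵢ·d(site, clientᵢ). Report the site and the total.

R, total 3100 blocks

Total weighted distance at each candidate:
  R (19, 7): total = 3100
  Q (0, 8): total = 3560
  S (7, 3): total = 3620
  P (6, 4): total = 3500
Minimum is at R with total 3100 blocks.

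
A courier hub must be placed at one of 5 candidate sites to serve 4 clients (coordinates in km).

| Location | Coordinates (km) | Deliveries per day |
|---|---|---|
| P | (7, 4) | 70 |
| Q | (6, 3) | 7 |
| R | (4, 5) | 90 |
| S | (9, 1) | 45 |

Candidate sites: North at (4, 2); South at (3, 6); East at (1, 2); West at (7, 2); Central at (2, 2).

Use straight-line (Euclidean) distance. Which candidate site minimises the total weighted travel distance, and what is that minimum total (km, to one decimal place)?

West, total 632.4 km

Total weighted distance at each candidate:
  North (4, 2): total = 767.5
  South (3, 6): total = 821.5
  East (1, 2): total = 1223.1
  West (7, 2): total = 632.4
  Central (2, 2): total = 1048.5
Minimum is at West with total 632.4 km.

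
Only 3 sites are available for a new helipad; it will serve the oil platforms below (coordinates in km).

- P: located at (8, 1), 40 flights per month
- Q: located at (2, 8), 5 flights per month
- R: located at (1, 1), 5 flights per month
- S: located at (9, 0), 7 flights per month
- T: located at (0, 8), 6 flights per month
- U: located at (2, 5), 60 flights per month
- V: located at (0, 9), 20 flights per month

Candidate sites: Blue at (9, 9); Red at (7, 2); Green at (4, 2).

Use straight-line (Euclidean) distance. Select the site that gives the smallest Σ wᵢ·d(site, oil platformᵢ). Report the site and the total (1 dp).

Green, total 670.9 km

Total weighted distance at each candidate:
  Blue (9, 9): total = 1195.5
  Red (7, 2): total = 749.0
  Green (4, 2): total = 670.9
Minimum is at Green with total 670.9 km.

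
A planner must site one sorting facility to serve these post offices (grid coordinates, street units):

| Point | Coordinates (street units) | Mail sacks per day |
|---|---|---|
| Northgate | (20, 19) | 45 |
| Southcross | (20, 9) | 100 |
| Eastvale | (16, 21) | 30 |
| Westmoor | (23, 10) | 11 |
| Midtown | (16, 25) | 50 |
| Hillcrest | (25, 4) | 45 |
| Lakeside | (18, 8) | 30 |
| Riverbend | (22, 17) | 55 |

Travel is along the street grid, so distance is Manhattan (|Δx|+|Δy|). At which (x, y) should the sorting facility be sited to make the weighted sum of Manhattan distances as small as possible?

(20, 10)

Manhattan distance separates: Σwᵢ(|x−xᵢ|+|y−yᵢ|) = Σwᵢ|x−xᵢ| + Σwᵢ|y−yᵢ|, so x and y are optimised independently as 1-D weighted medians.
Total weight W = 366; half = 183.
x-coordinate, sorted with cumulative weight:
  x=16 (Eastvale, w=30) cum 30
  x=16 (Midtown, w=50) cum 80
  x=18 (Lakeside, w=30) cum 110
  x=20 (Northgate, w=45) cum 155
  x=20 (Southcross, w=100) cum 255  ← median
  x=22 (Riverbend, w=55) cum 310
  x=23 (Westmoor, w=11) cum 321
  x=25 (Hillcrest, w=45) cum 366
⇒ x* = 20
y-coordinate, sorted with cumulative weight:
  y=4 (Hillcrest, w=45) cum 45
  y=8 (Lakeside, w=30) cum 75
  y=9 (Southcross, w=100) cum 175
  y=10 (Westmoor, w=11) cum 186  ← median
  y=17 (Riverbend, w=55) cum 241
  y=19 (Northgate, w=45) cum 286
  y=21 (Eastvale, w=30) cum 316
  y=25 (Midtown, w=50) cum 366
⇒ y* = 10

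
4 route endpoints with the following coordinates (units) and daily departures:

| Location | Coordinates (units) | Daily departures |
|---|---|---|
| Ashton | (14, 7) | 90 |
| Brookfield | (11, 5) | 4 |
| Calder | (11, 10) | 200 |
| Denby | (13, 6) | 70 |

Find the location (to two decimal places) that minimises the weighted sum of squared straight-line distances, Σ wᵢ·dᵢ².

The minimiser of Σwᵢ‖p−pᵢ‖² is the weighted centroid p* = (Σwᵢpᵢ)/(Σwᵢ).
Σwᵢ = 364.
Σwᵢxᵢ = 90·14 + 4·11 + 200·11 + 70·13 = 4414.
Σwᵢyᵢ = 90·7 + 4·5 + 200·10 + 70·6 = 3070.
x* = 4414/364 = 12.13, y* = 3070/364 = 8.43.

(12.13, 8.43)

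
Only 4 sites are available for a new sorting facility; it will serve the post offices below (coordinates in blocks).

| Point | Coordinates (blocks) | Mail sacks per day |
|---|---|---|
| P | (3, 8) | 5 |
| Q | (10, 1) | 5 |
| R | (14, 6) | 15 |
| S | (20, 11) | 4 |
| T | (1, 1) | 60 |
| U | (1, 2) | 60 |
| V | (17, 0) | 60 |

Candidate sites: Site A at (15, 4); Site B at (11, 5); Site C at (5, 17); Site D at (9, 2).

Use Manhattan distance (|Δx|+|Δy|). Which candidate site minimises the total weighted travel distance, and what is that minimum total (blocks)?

Total weighted distance at each candidate:
  Site A (15, 4): total = 2553
  Site B (11, 5): total = 2480
  Site C (5, 17): total = 4624
  Site D (9, 2): total = 1905
Minimum is at Site D with total 1905 blocks.

Site D, total 1905 blocks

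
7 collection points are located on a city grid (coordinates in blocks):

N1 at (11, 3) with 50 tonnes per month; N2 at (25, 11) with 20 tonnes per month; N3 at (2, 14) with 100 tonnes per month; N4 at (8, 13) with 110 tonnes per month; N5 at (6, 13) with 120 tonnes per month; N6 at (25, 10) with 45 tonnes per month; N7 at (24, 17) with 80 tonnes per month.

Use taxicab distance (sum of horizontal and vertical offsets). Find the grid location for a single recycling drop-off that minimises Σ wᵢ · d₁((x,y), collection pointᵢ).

(8, 13)

Manhattan distance separates: Σwᵢ(|x−xᵢ|+|y−yᵢ|) = Σwᵢ|x−xᵢ| + Σwᵢ|y−yᵢ|, so x and y are optimised independently as 1-D weighted medians.
Total weight W = 525; half = 262.5.
x-coordinate, sorted with cumulative weight:
  x=2 (N3, w=100) cum 100
  x=6 (N5, w=120) cum 220
  x=8 (N4, w=110) cum 330  ← median
  x=11 (N1, w=50) cum 380
  x=24 (N7, w=80) cum 460
  x=25 (N2, w=20) cum 480
  x=25 (N6, w=45) cum 525
⇒ x* = 8
y-coordinate, sorted with cumulative weight:
  y=3 (N1, w=50) cum 50
  y=10 (N6, w=45) cum 95
  y=11 (N2, w=20) cum 115
  y=13 (N4, w=110) cum 225
  y=13 (N5, w=120) cum 345  ← median
  y=14 (N3, w=100) cum 445
  y=17 (N7, w=80) cum 525
⇒ y* = 13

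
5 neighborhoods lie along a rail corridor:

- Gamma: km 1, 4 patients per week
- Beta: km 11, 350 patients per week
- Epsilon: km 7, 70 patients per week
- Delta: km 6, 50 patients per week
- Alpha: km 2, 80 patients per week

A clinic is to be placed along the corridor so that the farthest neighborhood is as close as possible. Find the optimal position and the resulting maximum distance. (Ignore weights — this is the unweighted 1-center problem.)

location 6, max distance 5

The 1-center on a line is the midpoint of the two extreme points: leftmost at 1, rightmost at 11.
Optimal location = (1 + 11)/2 = 6; maximum distance = (11 − 1)/2 = 5.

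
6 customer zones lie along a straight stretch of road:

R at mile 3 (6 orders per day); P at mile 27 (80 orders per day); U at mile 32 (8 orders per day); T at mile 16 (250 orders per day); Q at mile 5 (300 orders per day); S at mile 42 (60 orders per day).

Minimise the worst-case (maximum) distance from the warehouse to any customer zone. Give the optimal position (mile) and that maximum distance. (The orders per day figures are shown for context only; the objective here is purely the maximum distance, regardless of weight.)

location 22.5, max distance 19.5

The 1-center on a line is the midpoint of the two extreme points: leftmost at 3, rightmost at 42.
Optimal location = (3 + 42)/2 = 22.5; maximum distance = (42 − 3)/2 = 19.5.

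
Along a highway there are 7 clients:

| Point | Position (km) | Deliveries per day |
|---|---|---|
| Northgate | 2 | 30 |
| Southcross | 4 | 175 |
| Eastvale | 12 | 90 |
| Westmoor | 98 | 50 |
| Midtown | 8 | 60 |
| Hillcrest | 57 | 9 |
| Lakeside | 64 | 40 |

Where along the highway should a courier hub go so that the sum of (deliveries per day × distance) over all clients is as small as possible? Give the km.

For a sum of weighted absolute distances on a line, the optimum is the weighted median (not the mean). Total weight W = 454; half-weight = 227.
Sort by position and accumulate weight:
  km 2 (Northgate, w=30) → cum 30
  km 4 (Southcross, w=175) → cum 205
  km 8 (Midtown, w=60) → cum 265  ≥ 227 → median here
  km 12 (Eastvale, w=90) → cum 355
  km 57 (Hillcrest, w=9) → cum 364
  km 64 (Lakeside, w=40) → cum 404
  km 98 (Westmoor, w=50) → cum 454
Optimal location: km 8.

x = 8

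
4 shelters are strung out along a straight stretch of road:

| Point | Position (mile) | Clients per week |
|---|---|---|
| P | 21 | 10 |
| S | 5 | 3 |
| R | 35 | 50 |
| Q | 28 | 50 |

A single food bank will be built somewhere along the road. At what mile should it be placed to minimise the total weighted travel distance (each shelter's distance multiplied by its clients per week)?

For a sum of weighted absolute distances on a line, the optimum is the weighted median (not the mean). Total weight W = 113; half-weight = 56.5.
Sort by position and accumulate weight:
  mile 5 (S, w=3) → cum 3
  mile 21 (P, w=10) → cum 13
  mile 28 (Q, w=50) → cum 63  ≥ 56.5 → median here
  mile 35 (R, w=50) → cum 113
Optimal location: mile 28.

x = 28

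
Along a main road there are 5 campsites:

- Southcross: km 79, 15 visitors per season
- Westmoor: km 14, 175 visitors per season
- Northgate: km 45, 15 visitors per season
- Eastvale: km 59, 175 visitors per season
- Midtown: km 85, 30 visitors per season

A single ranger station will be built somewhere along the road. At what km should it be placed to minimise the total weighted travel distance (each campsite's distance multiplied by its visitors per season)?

For a sum of weighted absolute distances on a line, the optimum is the weighted median (not the mean). Total weight W = 410; half-weight = 205.
Sort by position and accumulate weight:
  km 14 (Westmoor, w=175) → cum 175
  km 45 (Northgate, w=15) → cum 190
  km 59 (Eastvale, w=175) → cum 365  ≥ 205 → median here
  km 79 (Southcross, w=15) → cum 380
  km 85 (Midtown, w=30) → cum 410
Optimal location: km 59.

x = 59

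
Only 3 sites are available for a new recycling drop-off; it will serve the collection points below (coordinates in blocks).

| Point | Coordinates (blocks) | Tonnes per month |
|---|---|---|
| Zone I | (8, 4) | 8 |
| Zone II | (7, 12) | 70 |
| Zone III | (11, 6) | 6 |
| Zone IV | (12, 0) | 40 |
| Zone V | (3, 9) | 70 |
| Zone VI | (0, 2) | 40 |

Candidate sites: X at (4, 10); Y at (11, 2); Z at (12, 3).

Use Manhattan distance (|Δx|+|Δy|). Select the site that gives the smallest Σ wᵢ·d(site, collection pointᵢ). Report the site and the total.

X, total 1836 blocks

Total weighted distance at each candidate:
  X (4, 10): total = 1836
  Y (11, 2): total = 2654
  Z (12, 3): total = 2734
Minimum is at X with total 1836 blocks.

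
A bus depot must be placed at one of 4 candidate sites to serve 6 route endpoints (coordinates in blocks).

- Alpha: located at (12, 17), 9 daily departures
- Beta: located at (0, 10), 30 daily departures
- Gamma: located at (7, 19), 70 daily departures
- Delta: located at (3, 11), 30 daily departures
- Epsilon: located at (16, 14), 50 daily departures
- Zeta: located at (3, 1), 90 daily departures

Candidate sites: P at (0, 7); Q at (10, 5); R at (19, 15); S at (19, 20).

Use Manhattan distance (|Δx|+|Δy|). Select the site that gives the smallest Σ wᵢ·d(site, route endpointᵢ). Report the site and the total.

Total weighted distance at each candidate:
  P (0, 7): total = 3788
  Q (10, 5): total = 3896
  R (19, 15): total = 5421
  S (19, 20): total = 6220
Minimum is at P with total 3788 blocks.

P, total 3788 blocks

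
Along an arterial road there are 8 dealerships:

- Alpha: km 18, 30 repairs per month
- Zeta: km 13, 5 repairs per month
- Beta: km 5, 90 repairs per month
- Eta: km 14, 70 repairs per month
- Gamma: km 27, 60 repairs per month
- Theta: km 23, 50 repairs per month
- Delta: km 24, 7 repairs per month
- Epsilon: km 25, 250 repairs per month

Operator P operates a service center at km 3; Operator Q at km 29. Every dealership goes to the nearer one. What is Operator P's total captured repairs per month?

165

The indifferent point is the midpoint (3+29)/2 = 16; dealerships left of it (closer to Operator P at 3) go to Operator P, those right go to Operator Q.
  Beta at 5 (w=90) → Operator P
  Zeta at 13 (w=5) → Operator P
  Eta at 14 (w=70) → Operator P
  Alpha at 18 (w=30) → Operator Q
  Theta at 23 (w=50) → Operator Q
  Delta at 24 (w=7) → Operator Q
  Epsilon at 25 (w=250) → Operator Q
  Gamma at 27 (w=60) → Operator Q
Operator P captures 165; Operator Q captures 397.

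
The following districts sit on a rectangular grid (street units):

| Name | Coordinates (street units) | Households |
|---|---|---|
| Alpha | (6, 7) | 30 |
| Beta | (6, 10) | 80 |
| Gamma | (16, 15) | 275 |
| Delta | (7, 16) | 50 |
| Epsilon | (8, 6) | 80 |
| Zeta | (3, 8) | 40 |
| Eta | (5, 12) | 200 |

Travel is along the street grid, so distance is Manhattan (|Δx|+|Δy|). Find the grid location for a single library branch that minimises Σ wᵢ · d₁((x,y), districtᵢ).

Manhattan distance separates: Σwᵢ(|x−xᵢ|+|y−yᵢ|) = Σwᵢ|x−xᵢ| + Σwᵢ|y−yᵢ|, so x and y are optimised independently as 1-D weighted medians.
Total weight W = 755; half = 377.5.
x-coordinate, sorted with cumulative weight:
  x=3 (Zeta, w=40) cum 40
  x=5 (Eta, w=200) cum 240
  x=6 (Alpha, w=30) cum 270
  x=6 (Beta, w=80) cum 350
  x=7 (Delta, w=50) cum 400  ← median
  x=8 (Epsilon, w=80) cum 480
  x=16 (Gamma, w=275) cum 755
⇒ x* = 7
y-coordinate, sorted with cumulative weight:
  y=6 (Epsilon, w=80) cum 80
  y=7 (Alpha, w=30) cum 110
  y=8 (Zeta, w=40) cum 150
  y=10 (Beta, w=80) cum 230
  y=12 (Eta, w=200) cum 430  ← median
  y=15 (Gamma, w=275) cum 705
  y=16 (Delta, w=50) cum 755
⇒ y* = 12

(7, 12)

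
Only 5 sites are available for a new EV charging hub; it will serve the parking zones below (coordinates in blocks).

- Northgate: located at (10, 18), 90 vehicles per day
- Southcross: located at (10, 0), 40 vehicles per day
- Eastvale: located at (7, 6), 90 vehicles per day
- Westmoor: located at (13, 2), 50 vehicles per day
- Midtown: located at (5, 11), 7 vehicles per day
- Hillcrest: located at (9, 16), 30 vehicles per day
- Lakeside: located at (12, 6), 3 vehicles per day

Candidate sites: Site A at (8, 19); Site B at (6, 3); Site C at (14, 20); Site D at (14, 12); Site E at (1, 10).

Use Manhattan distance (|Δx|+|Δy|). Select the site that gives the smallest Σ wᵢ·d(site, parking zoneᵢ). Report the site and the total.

Site B, total 3320 blocks

Total weighted distance at each candidate:
  Site A (8, 19): total = 3718
  Site B (6, 3): total = 3320
  Site C (14, 20): total = 4784
  Site D (14, 12): total = 3624
  Site E (1, 10): total = 4690
Minimum is at Site B with total 3320 blocks.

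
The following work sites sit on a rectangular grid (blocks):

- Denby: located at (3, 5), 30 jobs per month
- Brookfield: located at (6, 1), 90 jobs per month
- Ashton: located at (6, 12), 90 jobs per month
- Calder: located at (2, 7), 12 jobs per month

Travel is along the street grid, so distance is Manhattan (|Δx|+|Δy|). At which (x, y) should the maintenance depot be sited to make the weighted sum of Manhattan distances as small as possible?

Manhattan distance separates: Σwᵢ(|x−xᵢ|+|y−yᵢ|) = Σwᵢ|x−xᵢ| + Σwᵢ|y−yᵢ|, so x and y are optimised independently as 1-D weighted medians.
Total weight W = 222; half = 111.
x-coordinate, sorted with cumulative weight:
  x=2 (Calder, w=12) cum 12
  x=3 (Denby, w=30) cum 42
  x=6 (Brookfield, w=90) cum 132  ← median
  x=6 (Ashton, w=90) cum 222
⇒ x* = 6
y-coordinate, sorted with cumulative weight:
  y=1 (Brookfield, w=90) cum 90
  y=5 (Denby, w=30) cum 120  ← median
  y=7 (Calder, w=12) cum 132
  y=12 (Ashton, w=90) cum 222
⇒ y* = 5

(6, 5)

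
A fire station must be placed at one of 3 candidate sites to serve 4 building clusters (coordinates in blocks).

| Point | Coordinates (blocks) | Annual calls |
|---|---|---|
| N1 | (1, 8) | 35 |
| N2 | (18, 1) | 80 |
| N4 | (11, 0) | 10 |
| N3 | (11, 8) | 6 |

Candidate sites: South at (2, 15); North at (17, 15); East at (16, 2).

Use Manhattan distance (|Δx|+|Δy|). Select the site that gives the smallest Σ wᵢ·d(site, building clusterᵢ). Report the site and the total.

East, total 1111 blocks

Total weighted distance at each candidate:
  South (2, 15): total = 3016
  North (17, 15): total = 2293
  East (16, 2): total = 1111
Minimum is at East with total 1111 blocks.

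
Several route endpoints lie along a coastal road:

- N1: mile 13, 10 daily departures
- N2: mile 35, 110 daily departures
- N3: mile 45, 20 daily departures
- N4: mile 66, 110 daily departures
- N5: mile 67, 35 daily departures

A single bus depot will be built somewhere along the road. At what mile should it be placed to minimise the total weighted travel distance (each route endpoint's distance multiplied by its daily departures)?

For a sum of weighted absolute distances on a line, the optimum is the weighted median (not the mean). Total weight W = 285; half-weight = 142.5.
Sort by position and accumulate weight:
  mile 13 (N1, w=10) → cum 10
  mile 35 (N2, w=110) → cum 120
  mile 45 (N3, w=20) → cum 140
  mile 66 (N4, w=110) → cum 250  ≥ 142.5 → median here
  mile 67 (N5, w=35) → cum 285
Optimal location: mile 66.

x = 66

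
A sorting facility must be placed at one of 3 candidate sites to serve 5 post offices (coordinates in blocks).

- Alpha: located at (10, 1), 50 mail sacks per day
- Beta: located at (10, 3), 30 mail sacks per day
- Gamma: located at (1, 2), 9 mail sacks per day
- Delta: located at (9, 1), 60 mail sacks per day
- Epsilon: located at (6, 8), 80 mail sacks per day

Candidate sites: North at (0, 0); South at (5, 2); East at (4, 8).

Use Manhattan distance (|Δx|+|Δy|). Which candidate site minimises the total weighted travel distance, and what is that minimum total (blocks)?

Total weighted distance at each candidate:
  North (0, 0): total = 2687
  South (5, 2): total = 1376
  East (4, 8): total = 1941
Minimum is at South with total 1376 blocks.

South, total 1376 blocks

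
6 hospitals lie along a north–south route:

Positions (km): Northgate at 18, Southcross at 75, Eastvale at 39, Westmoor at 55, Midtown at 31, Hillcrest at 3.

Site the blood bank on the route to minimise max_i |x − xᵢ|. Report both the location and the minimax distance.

location 39, max distance 36

The 1-center on a line is the midpoint of the two extreme points: leftmost at 3, rightmost at 75.
Optimal location = (3 + 75)/2 = 39; maximum distance = (75 − 3)/2 = 36.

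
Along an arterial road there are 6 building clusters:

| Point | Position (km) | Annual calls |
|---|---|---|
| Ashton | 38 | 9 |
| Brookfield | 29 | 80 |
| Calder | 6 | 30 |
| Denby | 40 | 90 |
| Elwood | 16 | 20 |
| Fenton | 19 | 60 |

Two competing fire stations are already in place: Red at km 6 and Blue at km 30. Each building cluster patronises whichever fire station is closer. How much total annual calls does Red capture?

50

The indifferent point is the midpoint (6+30)/2 = 18; building clusters left of it (closer to Red at 6) go to Red, those right go to Blue.
  Calder at 6 (w=30) → Red
  Elwood at 16 (w=20) → Red
  Fenton at 19 (w=60) → Blue
  Brookfield at 29 (w=80) → Blue
  Ashton at 38 (w=9) → Blue
  Denby at 40 (w=90) → Blue
Red captures 50; Blue captures 239.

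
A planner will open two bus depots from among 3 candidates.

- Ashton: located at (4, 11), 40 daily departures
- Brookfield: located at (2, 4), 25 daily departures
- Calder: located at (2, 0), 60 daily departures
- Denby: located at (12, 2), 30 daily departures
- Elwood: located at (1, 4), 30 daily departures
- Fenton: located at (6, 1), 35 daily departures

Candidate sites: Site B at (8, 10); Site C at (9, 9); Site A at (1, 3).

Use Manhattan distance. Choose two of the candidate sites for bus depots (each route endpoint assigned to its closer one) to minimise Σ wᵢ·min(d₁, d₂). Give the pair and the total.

{Site B, Site A}, total 1125

Evaluate every pair (each demand assigned to the nearer of the two):
  {Site B, Site A}: total = 1125
  {Site C, Site A}: total = 1145
  {Site B, Site C}: total = 2535
Best pair: {Site B, Site A} with total 1125.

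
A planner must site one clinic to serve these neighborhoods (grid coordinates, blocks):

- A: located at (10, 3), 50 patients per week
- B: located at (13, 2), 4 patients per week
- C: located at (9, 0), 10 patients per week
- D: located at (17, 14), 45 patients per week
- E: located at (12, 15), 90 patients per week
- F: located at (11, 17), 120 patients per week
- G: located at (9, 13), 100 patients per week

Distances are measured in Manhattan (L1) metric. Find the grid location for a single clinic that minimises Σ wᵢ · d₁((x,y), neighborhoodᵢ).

(11, 15)

Manhattan distance separates: Σwᵢ(|x−xᵢ|+|y−yᵢ|) = Σwᵢ|x−xᵢ| + Σwᵢ|y−yᵢ|, so x and y are optimised independently as 1-D weighted medians.
Total weight W = 419; half = 209.5.
x-coordinate, sorted with cumulative weight:
  x=9 (C, w=10) cum 10
  x=9 (G, w=100) cum 110
  x=10 (A, w=50) cum 160
  x=11 (F, w=120) cum 280  ← median
  x=12 (E, w=90) cum 370
  x=13 (B, w=4) cum 374
  x=17 (D, w=45) cum 419
⇒ x* = 11
y-coordinate, sorted with cumulative weight:
  y=0 (C, w=10) cum 10
  y=2 (B, w=4) cum 14
  y=3 (A, w=50) cum 64
  y=13 (G, w=100) cum 164
  y=14 (D, w=45) cum 209
  y=15 (E, w=90) cum 299  ← median
  y=17 (F, w=120) cum 419
⇒ y* = 15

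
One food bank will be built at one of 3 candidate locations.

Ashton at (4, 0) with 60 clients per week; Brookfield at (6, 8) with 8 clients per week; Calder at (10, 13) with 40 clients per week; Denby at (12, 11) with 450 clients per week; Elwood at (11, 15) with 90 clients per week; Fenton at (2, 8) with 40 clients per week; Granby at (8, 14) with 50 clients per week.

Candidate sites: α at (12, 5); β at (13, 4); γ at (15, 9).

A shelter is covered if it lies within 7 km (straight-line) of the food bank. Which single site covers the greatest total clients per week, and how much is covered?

γ, covering 490

Coverage radius r = 7 km; a point is covered iff (Δx)²+(Δy)² ≤ 7² = 49.
  α (12, 5): covers {Brookfield, Denby} → 458
  β (13, 4): covers {none} → 0
  γ (15, 9): covers {Calder, Denby} → 490
Maximum coverage at γ: 490 clients per week.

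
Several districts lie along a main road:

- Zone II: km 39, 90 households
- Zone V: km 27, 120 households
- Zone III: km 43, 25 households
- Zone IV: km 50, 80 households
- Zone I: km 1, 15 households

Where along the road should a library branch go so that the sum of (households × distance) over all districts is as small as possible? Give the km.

x = 39

For a sum of weighted absolute distances on a line, the optimum is the weighted median (not the mean). Total weight W = 330; half-weight = 165.
Sort by position and accumulate weight:
  km 1 (Zone I, w=15) → cum 15
  km 27 (Zone V, w=120) → cum 135
  km 39 (Zone II, w=90) → cum 225  ≥ 165 → median here
  km 43 (Zone III, w=25) → cum 250
  km 50 (Zone IV, w=80) → cum 330
Optimal location: km 39.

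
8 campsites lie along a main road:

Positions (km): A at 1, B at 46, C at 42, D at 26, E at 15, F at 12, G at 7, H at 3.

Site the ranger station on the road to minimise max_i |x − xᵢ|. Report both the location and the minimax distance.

location 23.5, max distance 22.5

The 1-center on a line is the midpoint of the two extreme points: leftmost at 1, rightmost at 46.
Optimal location = (1 + 46)/2 = 23.5; maximum distance = (46 − 1)/2 = 22.5.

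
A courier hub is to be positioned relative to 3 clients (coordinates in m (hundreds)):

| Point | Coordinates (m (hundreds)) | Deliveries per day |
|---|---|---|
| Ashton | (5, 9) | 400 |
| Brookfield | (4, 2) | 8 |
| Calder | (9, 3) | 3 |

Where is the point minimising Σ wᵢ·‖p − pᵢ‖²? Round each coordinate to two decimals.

The minimiser of Σwᵢ‖p−pᵢ‖² is the weighted centroid p* = (Σwᵢpᵢ)/(Σwᵢ).
Σwᵢ = 411.
Σwᵢxᵢ = 400·5 + 8·4 + 3·9 = 2059.
Σwᵢyᵢ = 400·9 + 8·2 + 3·3 = 3625.
x* = 2059/411 = 5.01, y* = 3625/411 = 8.82.

(5.01, 8.82)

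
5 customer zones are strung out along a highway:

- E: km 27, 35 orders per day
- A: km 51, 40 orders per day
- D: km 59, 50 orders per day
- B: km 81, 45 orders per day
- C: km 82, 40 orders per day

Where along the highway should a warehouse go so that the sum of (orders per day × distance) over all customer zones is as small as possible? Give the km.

x = 59

For a sum of weighted absolute distances on a line, the optimum is the weighted median (not the mean). Total weight W = 210; half-weight = 105.
Sort by position and accumulate weight:
  km 27 (E, w=35) → cum 35
  km 51 (A, w=40) → cum 75
  km 59 (D, w=50) → cum 125  ≥ 105 → median here
  km 81 (B, w=45) → cum 170
  km 82 (C, w=40) → cum 210
Optimal location: km 59.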